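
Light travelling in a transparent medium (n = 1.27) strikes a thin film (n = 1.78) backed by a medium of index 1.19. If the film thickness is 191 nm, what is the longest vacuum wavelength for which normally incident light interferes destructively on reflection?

680 nm

At the upper boundary (n = 1.27 to n = 1.78) the reflected ray undergoes a half-wave phase shift.
At the lower boundary (n = 1.78 to n = 1.19) the reflected ray undergoes no phase shift.
Net: one phase inversion between the two reflected rays.
So the condition for destructive reflection is 2 n t = m λ.
λ = 2 n t / m. The longest wavelength is m = 1: λ = 2 × 1.78 × 191 / 1.00 = 680 nm.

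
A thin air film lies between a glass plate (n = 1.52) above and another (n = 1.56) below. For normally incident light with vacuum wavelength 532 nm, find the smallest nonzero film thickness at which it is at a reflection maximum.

133 nm

At the upper boundary (n = 1.52 to n = 1.0) the reflected ray undergoes no phase shift.
At the lower boundary (n = 1.0 to n = 1.56) the reflected ray undergoes a half-wave phase shift.
The two reflections differ by half a wavelength.
For strong reflection here: 2 n t = (m + ½) λ.
Minimum at m = 0: t = λ / (4 n) = 532 / (4 × 1.0) = 133 nm.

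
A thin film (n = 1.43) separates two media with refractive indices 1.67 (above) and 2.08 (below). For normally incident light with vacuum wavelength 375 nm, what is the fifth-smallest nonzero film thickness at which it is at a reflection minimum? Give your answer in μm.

0.656 μm

At the upper boundary (n = 1.67 to n = 1.43) the reflected ray undergoes no phase shift.
Ray reflecting at the bottom interface goes from n = 1.43 toward n = 2.08: a half-wave phase shift.
Exactly one π shift → a net half-wave offset.
So the condition for destructive reflection is 2 n t = m λ.
The fifth-smallest nonzero thickness corresponds to m = 5: t = m λ / (2 n) = 5.00 × 375 / (2 × 1.43) = 656 nm.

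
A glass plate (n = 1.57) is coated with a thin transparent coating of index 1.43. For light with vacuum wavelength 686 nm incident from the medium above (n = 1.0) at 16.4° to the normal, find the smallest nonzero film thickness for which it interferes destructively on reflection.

Ray reflecting at the top interface goes from n = 1.0 toward n = 1.43: a half-wave phase shift.
Ray reflecting at the bottom interface goes from n = 1.43 toward n = 1.57: a half-wave phase shift.
Zero or two π shifts → no net half-wave offset.
With no net inversion, destructive interference in reflection requires 2 n t cos θ_r = (m + ½) λ.
Snell's law: 1.0 sin 16.4° = 1.43 sin θ_r → sin θ_r = 0.197, cos θ_r = 0.980.
Minimum at m = 0: t = λ / (4 n cos θ_r) = 686 / (4 × 1.43 × 0.980) = 122 nm.

122 nm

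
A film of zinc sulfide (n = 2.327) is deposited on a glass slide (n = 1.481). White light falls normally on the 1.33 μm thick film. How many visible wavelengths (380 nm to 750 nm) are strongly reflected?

8

Top surface (1.0 → 2.327): reflection off a higher-index medium gives a half-wave phase shift.
Ray reflecting at the bottom interface goes from n = 2.327 toward n = 1.481: no phase shift.
Exactly one π shift → a net half-wave offset.
For bright reflection here: 2 n t = (m + ½) λ.
λ = 2 n t / (m + ½) = 6190 / (m + ½) nm.
m=7: 825 nm (IR); m=8: 728 nm (visible); m=9: 652 nm (visible); m=10: 590 nm (visible); m=11: 538 nm (visible); m=12: 495 nm (visible); m=13: 459 nm (visible); m=14: 427 nm (visible); m=15: 399 nm (visible); m=16: 375 nm (UV).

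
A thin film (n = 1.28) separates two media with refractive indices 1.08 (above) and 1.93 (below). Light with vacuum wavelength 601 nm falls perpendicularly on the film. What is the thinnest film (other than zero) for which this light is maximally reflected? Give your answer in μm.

0.235 μm

Ray reflecting at the top interface goes from n = 1.08 toward n = 1.28: a half-wave phase shift.
Bottom surface (1.28 → 1.93): reflection off a higher-index medium gives a half-wave phase shift.
Net: no relative phase inversion (both shifts match).
So the condition for constructive reflection is 2 n t = m λ.
Minimum nonzero at m = 1: t = λ / (2 n) = 601 / (2 × 1.28) = 235 nm.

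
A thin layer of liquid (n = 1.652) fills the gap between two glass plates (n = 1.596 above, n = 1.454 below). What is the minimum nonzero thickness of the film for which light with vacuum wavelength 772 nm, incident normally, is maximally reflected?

117 nm

At the upper boundary (n = 1.596 to n = 1.652) the reflected ray undergoes a half-wave phase shift.
Ray reflecting at the bottom interface goes from n = 1.652 toward n = 1.454: no phase shift.
The two reflections differ by half a wavelength.
For bright reflection here: 2 n t = (m + ½) λ.
Minimum at m = 0: t = λ / (4 n) = 772 / (4 × 1.652) = 117 nm.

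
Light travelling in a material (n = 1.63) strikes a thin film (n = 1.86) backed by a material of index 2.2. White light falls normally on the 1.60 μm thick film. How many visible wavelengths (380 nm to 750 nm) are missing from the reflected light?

8

Top surface (1.63 → 1.86): reflection off a higher-index medium gives a half-wave phase shift.
Bottom surface (1.86 → 2.2): reflection off a higher-index medium gives a half-wave phase shift.
Net: no relative phase inversion (both shifts match).
With no net inversion, destructive interference in reflection requires 2 n t = (m + ½) λ.
λ = 2 n t / (m + ½) = 5952 / (m + ½) nm.
m=7: 794 nm (IR); m=8: 700 nm (visible); m=9: 627 nm (visible); m=10: 567 nm (visible); m=11: 518 nm (visible); m=12: 476 nm (visible); m=13: 441 nm (visible); m=14: 410 nm (visible); m=15: 384 nm (visible); m=16: 361 nm (UV).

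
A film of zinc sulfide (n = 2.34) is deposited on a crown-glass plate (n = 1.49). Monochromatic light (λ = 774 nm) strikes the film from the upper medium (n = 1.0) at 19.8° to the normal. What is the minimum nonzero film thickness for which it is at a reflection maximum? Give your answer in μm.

At the upper boundary (n = 1.0 to n = 2.34) the reflected ray undergoes a half-wave phase shift.
Ray reflecting at the bottom interface goes from n = 2.34 toward n = 1.49: no phase shift.
The two reflections differ by half a wavelength.
So the condition for constructive reflection is 2 n t cos θ_r = (m + ½) λ.
Snell's law: 1.0 sin 19.8° = 2.34 sin θ_r → sin θ_r = 0.145, cos θ_r = 0.989.
Minimum at m = 0: t = λ / (4 n cos θ_r) = 774 / (4 × 2.34 × 0.989) = 83.6 nm.

0.0836 μm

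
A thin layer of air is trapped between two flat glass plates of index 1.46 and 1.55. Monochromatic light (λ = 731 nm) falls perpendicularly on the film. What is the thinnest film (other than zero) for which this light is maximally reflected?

Top surface (1.46 → 1.0): reflection off a lower-index medium gives no phase shift.
Ray reflecting at the bottom interface goes from n = 1.0 toward n = 1.55: a half-wave phase shift.
The two reflections differ by half a wavelength.
With one net inversion, constructive interference in reflection requires 2 n t = (m + ½) λ.
Minimum at m = 0: t = λ / (4 n) = 731 / (4 × 1.0) = 183 nm.

183 nm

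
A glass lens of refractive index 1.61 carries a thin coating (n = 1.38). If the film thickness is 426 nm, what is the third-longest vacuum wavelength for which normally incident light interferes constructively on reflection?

Top surface (1.0 → 1.38): reflection off a higher-index medium gives a half-wave phase shift.
At the lower boundary (n = 1.38 to n = 1.61) the reflected ray undergoes a half-wave phase shift.
Zero or two π shifts → no net half-wave offset.
With no net inversion, constructive interference in reflection requires 2 n t = m λ.
λ = 2 n t / m. The third-longest wavelength is m = 3: λ = 2 × 1.38 × 426 / 3.00 = 392 nm.

392 nm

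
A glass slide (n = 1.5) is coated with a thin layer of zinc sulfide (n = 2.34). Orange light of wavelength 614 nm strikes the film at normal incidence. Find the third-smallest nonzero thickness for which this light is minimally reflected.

Top surface (1.0 → 2.34): reflection off a higher-index medium gives a half-wave phase shift.
Ray reflecting at the bottom interface goes from n = 2.34 toward n = 1.5: no phase shift.
Exactly one π shift → a net half-wave offset.
With one net inversion, destructive interference in reflection requires 2 n t = m λ.
The third-smallest nonzero thickness corresponds to m = 3: t = m λ / (2 n) = 3.00 × 614 / (2 × 2.34) = 394 nm.

394 nm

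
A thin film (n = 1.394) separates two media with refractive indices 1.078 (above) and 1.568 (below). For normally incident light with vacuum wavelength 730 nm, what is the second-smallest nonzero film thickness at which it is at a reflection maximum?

Top surface (1.078 → 1.394): reflection off a higher-index medium gives a half-wave phase shift.
Ray reflecting at the bottom interface goes from n = 1.394 toward n = 1.568: a half-wave phase shift.
Zero or two π shifts → no net half-wave offset.
With no net inversion, constructive interference in reflection requires 2 n t = m λ.
The second-smallest nonzero thickness corresponds to m = 2: t = m λ / (2 n) = 2.00 × 730 / (2 × 1.394) = 524 nm.

524 nm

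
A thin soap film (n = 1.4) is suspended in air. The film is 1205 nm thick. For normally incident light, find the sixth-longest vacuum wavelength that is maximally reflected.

613 nm

At the upper boundary (n = 1.0 to n = 1.4) the reflected ray undergoes a half-wave phase shift.
At the lower boundary (n = 1.4 to n = 1.0) the reflected ray undergoes no phase shift.
The two reflections differ by half a wavelength.
For strong reflection here: 2 n t = (m + ½) λ.
λ = 2 n t / (m + ½). The sixth-longest wavelength is m = 5: λ = 2 × 1.4 × 1205 / 5.50 = 613 nm.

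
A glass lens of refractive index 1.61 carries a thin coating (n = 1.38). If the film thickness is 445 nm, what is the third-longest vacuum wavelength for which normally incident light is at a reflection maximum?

409 nm

Top surface (1.0 → 1.38): reflection off a higher-index medium gives a half-wave phase shift.
Bottom surface (1.38 → 1.61): reflection off a higher-index medium gives a half-wave phase shift.
Zero or two π shifts → no net half-wave offset.
So the condition for constructive reflection is 2 n t = m λ.
λ = 2 n t / m. The third-longest wavelength is m = 3: λ = 2 × 1.38 × 445 / 3.00 = 409 nm.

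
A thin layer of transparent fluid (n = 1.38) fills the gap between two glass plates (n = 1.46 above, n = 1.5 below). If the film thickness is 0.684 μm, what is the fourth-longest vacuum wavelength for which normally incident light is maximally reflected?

539 nm

Top surface (1.46 → 1.38): reflection off a lower-index medium gives no phase shift.
Bottom surface (1.38 → 1.5): reflection off a higher-index medium gives a half-wave phase shift.
Exactly one π shift → a net half-wave offset.
With one net inversion, constructive interference in reflection requires 2 n t = (m + ½) λ.
λ = 2 n t / (m + ½). The fourth-longest wavelength is m = 3: λ = 2 × 1.38 × 684 / 3.50 = 539 nm.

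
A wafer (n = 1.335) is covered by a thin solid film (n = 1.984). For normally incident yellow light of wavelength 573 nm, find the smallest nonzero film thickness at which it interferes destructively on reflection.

At the upper boundary (n = 1.0 to n = 1.984) the reflected ray undergoes a half-wave phase shift.
Ray reflecting at the bottom interface goes from n = 1.984 toward n = 1.335: no phase shift.
Net: one phase inversion between the two reflected rays.
For minimum reflection here: 2 n t = m λ.
Minimum nonzero at m = 1: t = λ / (2 n) = 573 / (2 × 1.984) = 144 nm.

144 nm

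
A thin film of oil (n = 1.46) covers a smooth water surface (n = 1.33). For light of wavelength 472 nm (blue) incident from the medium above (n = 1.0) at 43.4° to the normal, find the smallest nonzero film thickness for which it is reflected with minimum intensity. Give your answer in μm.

Ray reflecting at the top interface goes from n = 1.0 toward n = 1.46: a half-wave phase shift.
Bottom surface (1.46 → 1.33): reflection off a lower-index medium gives no phase shift.
Exactly one π shift → a net half-wave offset.
For minimum reflection here: 2 n t cos θ_r = m λ.
Snell's law: 1.0 sin 43.4° = 1.46 sin θ_r → sin θ_r = 0.471, cos θ_r = 0.882.
Minimum nonzero at m = 1: t = λ / (2 n cos θ_r) = 472 / (2 × 1.46 × 0.882) = 183 nm.

0.183 μm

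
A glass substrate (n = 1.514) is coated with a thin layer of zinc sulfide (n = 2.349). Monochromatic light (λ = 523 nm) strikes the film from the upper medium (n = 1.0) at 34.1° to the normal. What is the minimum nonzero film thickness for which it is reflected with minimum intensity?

At the upper boundary (n = 1.0 to n = 2.349) the reflected ray undergoes a half-wave phase shift.
Ray reflecting at the bottom interface goes from n = 2.349 toward n = 1.514: no phase shift.
Exactly one π shift → a net half-wave offset.
With one net inversion, destructive interference in reflection requires 2 n t cos θ_r = m λ.
Snell's law: 1.0 sin 34.1° = 2.349 sin θ_r → sin θ_r = 0.239, cos θ_r = 0.971.
Minimum nonzero at m = 1: t = λ / (2 n cos θ_r) = 523 / (2 × 2.349 × 0.971) = 115 nm.

115 nm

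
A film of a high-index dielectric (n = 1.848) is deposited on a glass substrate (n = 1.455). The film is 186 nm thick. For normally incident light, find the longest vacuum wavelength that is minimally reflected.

687 nm

At the upper boundary (n = 1.0 to n = 1.848) the reflected ray undergoes a half-wave phase shift.
At the lower boundary (n = 1.848 to n = 1.455) the reflected ray undergoes no phase shift.
The two reflections differ by half a wavelength.
So the condition for destructive reflection is 2 n t = m λ.
λ = 2 n t / m. The longest wavelength is m = 1: λ = 2 × 1.848 × 186 / 1.00 = 687 nm.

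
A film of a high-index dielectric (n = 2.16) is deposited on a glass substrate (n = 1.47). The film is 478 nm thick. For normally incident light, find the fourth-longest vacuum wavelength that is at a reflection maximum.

590 nm

Top surface (1.0 → 2.16): reflection off a higher-index medium gives a half-wave phase shift.
At the lower boundary (n = 2.16 to n = 1.47) the reflected ray undergoes no phase shift.
The two reflections differ by half a wavelength.
So the condition for constructive reflection is 2 n t = (m + ½) λ.
λ = 2 n t / (m + ½). The fourth-longest wavelength is m = 3: λ = 2 × 2.16 × 478 / 3.50 = 590 nm.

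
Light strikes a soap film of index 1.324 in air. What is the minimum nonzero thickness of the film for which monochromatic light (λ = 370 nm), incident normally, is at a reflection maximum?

69.9 nm

At the upper boundary (n = 1.0 to n = 1.324) the reflected ray undergoes a half-wave phase shift.
Bottom surface (1.324 → 1.0): reflection off a lower-index medium gives no phase shift.
The two reflections differ by half a wavelength.
For bright reflection here: 2 n t = (m + ½) λ.
Minimum at m = 0: t = λ / (4 n) = 370 / (4 × 1.324) = 69.9 nm.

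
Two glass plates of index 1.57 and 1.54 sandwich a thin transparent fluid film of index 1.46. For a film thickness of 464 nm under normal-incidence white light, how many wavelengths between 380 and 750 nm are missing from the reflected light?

2

Top surface (1.57 → 1.46): reflection off a lower-index medium gives no phase shift.
Ray reflecting at the bottom interface goes from n = 1.46 toward n = 1.54: a half-wave phase shift.
Net: one phase inversion between the two reflected rays.
So the condition for destructive reflection is 2 n t = m λ.
λ = 2 n t / m = 1355 / m nm.
m=1: 1355 nm (IR); m=2: 677 nm (visible); m=3: 452 nm (visible); m=4: 339 nm (UV).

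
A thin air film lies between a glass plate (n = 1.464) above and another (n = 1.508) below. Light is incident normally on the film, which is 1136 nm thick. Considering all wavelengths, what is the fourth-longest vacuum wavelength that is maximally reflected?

649 nm

Ray reflecting at the top interface goes from n = 1.464 toward n = 1.0: no phase shift.
At the lower boundary (n = 1.0 to n = 1.508) the reflected ray undergoes a half-wave phase shift.
Net: one phase inversion between the two reflected rays.
For strong reflection here: 2 n t = (m + ½) λ.
λ = 2 n t / (m + ½). The fourth-longest wavelength is m = 3: λ = 2 × 1.0 × 1136 / 3.50 = 649 nm.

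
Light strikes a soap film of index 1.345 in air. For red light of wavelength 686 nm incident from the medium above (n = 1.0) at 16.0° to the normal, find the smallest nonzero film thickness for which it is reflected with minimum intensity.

At the upper boundary (n = 1.0 to n = 1.345) the reflected ray undergoes a half-wave phase shift.
Bottom surface (1.345 → 1.0): reflection off a lower-index medium gives no phase shift.
Net: one phase inversion between the two reflected rays.
With one net inversion, destructive interference in reflection requires 2 n t cos θ_r = m λ.
Snell's law: 1.0 sin 16.0° = 1.345 sin θ_r → sin θ_r = 0.205, cos θ_r = 0.979.
Minimum nonzero at m = 1: t = λ / (2 n cos θ_r) = 686 / (2 × 1.345 × 0.979) = 261 nm.

261 nm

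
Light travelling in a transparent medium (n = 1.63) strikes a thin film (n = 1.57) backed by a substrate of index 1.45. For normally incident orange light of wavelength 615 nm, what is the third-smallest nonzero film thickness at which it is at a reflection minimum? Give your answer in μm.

0.490 μm

Top surface (1.63 → 1.57): reflection off a lower-index medium gives no phase shift.
Ray reflecting at the bottom interface goes from n = 1.57 toward n = 1.45: no phase shift.
The two reflections carry the same phase change, so no net offset.
For dark reflection here: 2 n t = (m + ½) λ.
The third-smallest nonzero thickness corresponds to m = 2: t = (m + ½) λ / (2 n) = 2.50 × 615 / (2 × 1.57) = 490 nm.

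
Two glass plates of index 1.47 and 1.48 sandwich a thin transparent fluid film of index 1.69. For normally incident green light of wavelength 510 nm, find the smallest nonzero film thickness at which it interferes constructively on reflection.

At the upper boundary (n = 1.47 to n = 1.69) the reflected ray undergoes a half-wave phase shift.
Ray reflecting at the bottom interface goes from n = 1.69 toward n = 1.48: no phase shift.
Net: one phase inversion between the two reflected rays.
So the condition for constructive reflection is 2 n t = (m + ½) λ.
Minimum at m = 0: t = λ / (4 n) = 510 / (4 × 1.69) = 75.4 nm.

75.4 nm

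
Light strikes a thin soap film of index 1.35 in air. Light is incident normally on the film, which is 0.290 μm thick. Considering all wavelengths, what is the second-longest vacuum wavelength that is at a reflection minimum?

Ray reflecting at the top interface goes from n = 1.0 toward n = 1.35: a half-wave phase shift.
Ray reflecting at the bottom interface goes from n = 1.35 toward n = 1.0: no phase shift.
Exactly one π shift → a net half-wave offset.
With one net inversion, destructive interference in reflection requires 2 n t = m λ.
λ = 2 n t / m. The second-longest wavelength is m = 2: λ = 2 × 1.35 × 290 / 2.00 = 392 nm.

392 nm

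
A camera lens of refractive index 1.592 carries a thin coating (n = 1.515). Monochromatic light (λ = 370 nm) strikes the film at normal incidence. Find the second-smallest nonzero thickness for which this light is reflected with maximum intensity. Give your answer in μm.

Ray reflecting at the top interface goes from n = 1.0 toward n = 1.515: a half-wave phase shift.
At the lower boundary (n = 1.515 to n = 1.592) the reflected ray undergoes a half-wave phase shift.
The two reflections carry the same phase change, so no net offset.
So the condition for constructive reflection is 2 n t = m λ.
The second-smallest nonzero thickness corresponds to m = 2: t = m λ / (2 n) = 2.00 × 370 / (2 × 1.515) = 244 nm.

0.244 μm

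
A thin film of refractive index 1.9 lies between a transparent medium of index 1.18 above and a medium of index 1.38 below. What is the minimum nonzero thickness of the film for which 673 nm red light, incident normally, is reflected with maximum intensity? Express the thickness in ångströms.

Top surface (1.18 → 1.9): reflection off a higher-index medium gives a half-wave phase shift.
At the lower boundary (n = 1.9 to n = 1.38) the reflected ray undergoes no phase shift.
Exactly one π shift → a net half-wave offset.
For bright reflection here: 2 n t = (m + ½) λ.
Minimum at m = 0: t = λ / (4 n) = 673 / (4 × 1.9) = 88.6 nm.

886 Å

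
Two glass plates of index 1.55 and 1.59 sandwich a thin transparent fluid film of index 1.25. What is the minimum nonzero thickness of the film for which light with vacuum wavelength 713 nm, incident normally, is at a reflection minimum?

285 nm

Top surface (1.55 → 1.25): reflection off a lower-index medium gives no phase shift.
Ray reflecting at the bottom interface goes from n = 1.25 toward n = 1.59: a half-wave phase shift.
Net: one phase inversion between the two reflected rays.
So the condition for destructive reflection is 2 n t = m λ.
Minimum nonzero at m = 1: t = λ / (2 n) = 713 / (2 × 1.25) = 285 nm.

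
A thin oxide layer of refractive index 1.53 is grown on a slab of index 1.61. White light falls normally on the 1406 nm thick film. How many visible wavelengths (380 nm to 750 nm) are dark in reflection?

5

Top surface (1.0 → 1.53): reflection off a higher-index medium gives a half-wave phase shift.
At the lower boundary (n = 1.53 to n = 1.61) the reflected ray undergoes a half-wave phase shift.
Zero or two π shifts → no net half-wave offset.
With no net inversion, destructive interference in reflection requires 2 n t = (m + ½) λ.
λ = 2 n t / (m + ½) = 4302 / (m + ½) nm.
m=5: 782 nm (IR); m=6: 662 nm (visible); m=7: 574 nm (visible); m=8: 506 nm (visible); m=9: 453 nm (visible); m=10: 410 nm (visible); m=11: 374 nm (UV).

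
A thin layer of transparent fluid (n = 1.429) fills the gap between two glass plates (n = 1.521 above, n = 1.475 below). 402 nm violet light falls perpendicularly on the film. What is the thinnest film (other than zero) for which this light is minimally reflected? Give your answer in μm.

At the upper boundary (n = 1.521 to n = 1.429) the reflected ray undergoes no phase shift.
Bottom surface (1.429 → 1.475): reflection off a higher-index medium gives a half-wave phase shift.
Net: one phase inversion between the two reflected rays.
For weak reflection here: 2 n t = m λ.
Minimum nonzero at m = 1: t = λ / (2 n) = 402 / (2 × 1.429) = 141 nm.

0.141 μm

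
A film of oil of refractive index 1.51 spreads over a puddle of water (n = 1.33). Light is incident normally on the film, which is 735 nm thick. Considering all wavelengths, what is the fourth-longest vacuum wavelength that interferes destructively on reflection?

At the upper boundary (n = 1.0 to n = 1.51) the reflected ray undergoes a half-wave phase shift.
Bottom surface (1.51 → 1.33): reflection off a lower-index medium gives no phase shift.
Exactly one π shift → a net half-wave offset.
For minimum reflection here: 2 n t = m λ.
λ = 2 n t / m. The fourth-longest wavelength is m = 4: λ = 2 × 1.51 × 735 / 4.00 = 555 nm.

555 nm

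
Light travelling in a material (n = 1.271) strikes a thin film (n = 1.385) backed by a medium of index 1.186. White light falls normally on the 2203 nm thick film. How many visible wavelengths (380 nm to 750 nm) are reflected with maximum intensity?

8

At the upper boundary (n = 1.271 to n = 1.385) the reflected ray undergoes a half-wave phase shift.
At the lower boundary (n = 1.385 to n = 1.186) the reflected ray undergoes no phase shift.
Exactly one π shift → a net half-wave offset.
So the condition for constructive reflection is 2 n t = (m + ½) λ.
λ = 2 n t / (m + ½) = 6102 / (m + ½) nm.
m=7: 814 nm (IR); m=8: 718 nm (visible); m=9: 642 nm (visible); m=10: 581 nm (visible); m=11: 531 nm (visible); m=12: 488 nm (visible); m=13: 452 nm (visible); m=14: 421 nm (visible); m=15: 394 nm (visible); m=16: 370 nm (UV).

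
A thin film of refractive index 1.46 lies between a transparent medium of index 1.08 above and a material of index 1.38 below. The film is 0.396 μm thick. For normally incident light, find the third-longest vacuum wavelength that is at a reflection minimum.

385 nm

Ray reflecting at the top interface goes from n = 1.08 toward n = 1.46: a half-wave phase shift.
Bottom surface (1.46 → 1.38): reflection off a lower-index medium gives no phase shift.
The two reflections differ by half a wavelength.
For minimum reflection here: 2 n t = m λ.
λ = 2 n t / m. The third-longest wavelength is m = 3: λ = 2 × 1.46 × 396 / 3.00 = 385 nm.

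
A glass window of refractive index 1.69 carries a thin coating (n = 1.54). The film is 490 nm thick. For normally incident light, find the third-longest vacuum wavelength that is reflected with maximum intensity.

503 nm

Ray reflecting at the top interface goes from n = 1.0 toward n = 1.54: a half-wave phase shift.
Ray reflecting at the bottom interface goes from n = 1.54 toward n = 1.69: a half-wave phase shift.
The two reflections carry the same phase change, so no net offset.
With no net inversion, constructive interference in reflection requires 2 n t = m λ.
λ = 2 n t / m. The third-longest wavelength is m = 3: λ = 2 × 1.54 × 490 / 3.00 = 503 nm.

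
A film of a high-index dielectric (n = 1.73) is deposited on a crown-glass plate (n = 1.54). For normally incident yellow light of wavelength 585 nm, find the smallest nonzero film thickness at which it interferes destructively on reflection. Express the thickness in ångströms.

1691 Å

At the upper boundary (n = 1.0 to n = 1.73) the reflected ray undergoes a half-wave phase shift.
At the lower boundary (n = 1.73 to n = 1.54) the reflected ray undergoes no phase shift.
Exactly one π shift → a net half-wave offset.
So the condition for destructive reflection is 2 n t = m λ.
Minimum nonzero at m = 1: t = λ / (2 n) = 585 / (2 × 1.73) = 169 nm.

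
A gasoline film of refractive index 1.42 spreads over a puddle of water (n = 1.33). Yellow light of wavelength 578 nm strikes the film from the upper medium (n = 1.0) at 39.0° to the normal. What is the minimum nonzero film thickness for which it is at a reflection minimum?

227 nm

Ray reflecting at the top interface goes from n = 1.0 toward n = 1.42: a half-wave phase shift.
Ray reflecting at the bottom interface goes from n = 1.42 toward n = 1.33: no phase shift.
The two reflections differ by half a wavelength.
For minimum reflection here: 2 n t cos θ_r = m λ.
Snell's law: 1.0 sin 39.0° = 1.42 sin θ_r → sin θ_r = 0.443, cos θ_r = 0.896.
Minimum nonzero at m = 1: t = λ / (2 n cos θ_r) = 578 / (2 × 1.42 × 0.896) = 227 nm.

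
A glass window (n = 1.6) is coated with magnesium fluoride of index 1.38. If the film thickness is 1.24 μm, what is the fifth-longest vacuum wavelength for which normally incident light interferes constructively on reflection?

Ray reflecting at the top interface goes from n = 1.0 toward n = 1.38: a half-wave phase shift.
Ray reflecting at the bottom interface goes from n = 1.38 toward n = 1.6: a half-wave phase shift.
Net: no relative phase inversion (both shifts match).
For maximum reflection here: 2 n t = m λ.
λ = 2 n t / m. The fifth-longest wavelength is m = 5: λ = 2 × 1.38 × 1240 / 5.00 = 684 nm.

684 nm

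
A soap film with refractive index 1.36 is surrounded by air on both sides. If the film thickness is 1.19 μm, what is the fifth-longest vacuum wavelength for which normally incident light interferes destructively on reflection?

647 nm

At the upper boundary (n = 1.0 to n = 1.36) the reflected ray undergoes a half-wave phase shift.
At the lower boundary (n = 1.36 to n = 1.0) the reflected ray undergoes no phase shift.
The two reflections differ by half a wavelength.
So the condition for destructive reflection is 2 n t = m λ.
λ = 2 n t / m. The fifth-longest wavelength is m = 5: λ = 2 × 1.36 × 1190 / 5.00 = 647 nm.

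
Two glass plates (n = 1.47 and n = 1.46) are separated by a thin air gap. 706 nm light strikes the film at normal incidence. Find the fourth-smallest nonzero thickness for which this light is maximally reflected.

1236 nm

Ray reflecting at the top interface goes from n = 1.47 toward n = 1.0: no phase shift.
Ray reflecting at the bottom interface goes from n = 1.0 toward n = 1.46: a half-wave phase shift.
The two reflections differ by half a wavelength.
For strong reflection here: 2 n t = (m + ½) λ.
The fourth-smallest nonzero thickness corresponds to m = 3: t = (m + ½) λ / (2 n) = 3.50 × 706 / (2 × 1.0) = 1236 nm.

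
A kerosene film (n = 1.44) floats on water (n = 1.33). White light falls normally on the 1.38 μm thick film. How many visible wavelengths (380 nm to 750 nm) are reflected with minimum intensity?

Ray reflecting at the top interface goes from n = 1.0 toward n = 1.44: a half-wave phase shift.
Bottom surface (1.44 → 1.33): reflection off a lower-index medium gives no phase shift.
Net: one phase inversion between the two reflected rays.
With one net inversion, destructive interference in reflection requires 2 n t = m λ.
λ = 2 n t / m = 3974 / m nm.
m=5: 795 nm (IR); m=6: 662 nm (visible); m=7: 568 nm (visible); m=8: 497 nm (visible); m=9: 442 nm (visible); m=10: 397 nm (visible); m=11: 361 nm (UV).

5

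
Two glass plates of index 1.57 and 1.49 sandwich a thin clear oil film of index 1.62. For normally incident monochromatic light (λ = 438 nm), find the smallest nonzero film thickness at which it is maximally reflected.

67.6 nm

Top surface (1.57 → 1.62): reflection off a higher-index medium gives a half-wave phase shift.
At the lower boundary (n = 1.62 to n = 1.49) the reflected ray undergoes no phase shift.
Net: one phase inversion between the two reflected rays.
So the condition for constructive reflection is 2 n t = (m + ½) λ.
Minimum at m = 0: t = λ / (4 n) = 438 / (4 × 1.62) = 67.6 nm.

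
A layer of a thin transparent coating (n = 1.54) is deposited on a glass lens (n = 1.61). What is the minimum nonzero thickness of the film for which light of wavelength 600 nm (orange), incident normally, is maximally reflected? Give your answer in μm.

Top surface (1.0 → 1.54): reflection off a higher-index medium gives a half-wave phase shift.
Bottom surface (1.54 → 1.61): reflection off a higher-index medium gives a half-wave phase shift.
Zero or two π shifts → no net half-wave offset.
With no net inversion, constructive interference in reflection requires 2 n t = m λ.
Minimum nonzero at m = 1: t = λ / (2 n) = 600 / (2 × 1.54) = 195 nm.

0.195 μm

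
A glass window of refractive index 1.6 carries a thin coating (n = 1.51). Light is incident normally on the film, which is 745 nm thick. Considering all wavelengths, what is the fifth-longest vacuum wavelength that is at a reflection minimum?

500 nm

Ray reflecting at the top interface goes from n = 1.0 toward n = 1.51: a half-wave phase shift.
Ray reflecting at the bottom interface goes from n = 1.51 toward n = 1.6: a half-wave phase shift.
Zero or two π shifts → no net half-wave offset.
With no net inversion, destructive interference in reflection requires 2 n t = (m + ½) λ.
λ = 2 n t / (m + ½). The fifth-longest wavelength is m = 4: λ = 2 × 1.51 × 745 / 4.50 = 500 nm.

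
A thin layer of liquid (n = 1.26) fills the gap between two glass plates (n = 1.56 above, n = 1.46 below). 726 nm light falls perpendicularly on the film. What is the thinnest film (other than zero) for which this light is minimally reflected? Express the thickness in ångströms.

At the upper boundary (n = 1.56 to n = 1.26) the reflected ray undergoes no phase shift.
Ray reflecting at the bottom interface goes from n = 1.26 toward n = 1.46: a half-wave phase shift.
The two reflections differ by half a wavelength.
So the condition for destructive reflection is 2 n t = m λ.
Minimum nonzero at m = 1: t = λ / (2 n) = 726 / (2 × 1.26) = 288 nm.

2881 Å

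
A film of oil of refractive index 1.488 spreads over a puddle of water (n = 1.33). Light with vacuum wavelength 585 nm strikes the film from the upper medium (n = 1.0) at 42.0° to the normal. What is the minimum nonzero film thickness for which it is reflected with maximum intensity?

Ray reflecting at the top interface goes from n = 1.0 toward n = 1.488: a half-wave phase shift.
At the lower boundary (n = 1.488 to n = 1.33) the reflected ray undergoes no phase shift.
Exactly one π shift → a net half-wave offset.
With one net inversion, constructive interference in reflection requires 2 n t cos θ_r = (m + ½) λ.
Snell's law: 1.0 sin 42.0° = 1.488 sin θ_r → sin θ_r = 0.450, cos θ_r = 0.893.
Minimum at m = 0: t = λ / (4 n cos θ_r) = 585 / (4 × 1.488 × 0.893) = 110 nm.

110 nm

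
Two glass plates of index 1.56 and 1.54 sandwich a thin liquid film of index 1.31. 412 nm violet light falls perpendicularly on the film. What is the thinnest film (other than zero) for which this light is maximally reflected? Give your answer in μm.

At the upper boundary (n = 1.56 to n = 1.31) the reflected ray undergoes no phase shift.
Ray reflecting at the bottom interface goes from n = 1.31 toward n = 1.54: a half-wave phase shift.
Exactly one π shift → a net half-wave offset.
So the condition for constructive reflection is 2 n t = (m + ½) λ.
Minimum at m = 0: t = λ / (4 n) = 412 / (4 × 1.31) = 78.6 nm.

0.0786 μm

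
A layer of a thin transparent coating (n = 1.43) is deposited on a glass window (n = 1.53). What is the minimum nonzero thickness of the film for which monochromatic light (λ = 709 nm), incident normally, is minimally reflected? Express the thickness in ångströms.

1240 Å

Ray reflecting at the top interface goes from n = 1.0 toward n = 1.43: a half-wave phase shift.
At the lower boundary (n = 1.43 to n = 1.53) the reflected ray undergoes a half-wave phase shift.
Net: no relative phase inversion (both shifts match).
With no net inversion, destructive interference in reflection requires 2 n t = (m + ½) λ.
Minimum at m = 0: t = λ / (4 n) = 709 / (4 × 1.43) = 124 nm.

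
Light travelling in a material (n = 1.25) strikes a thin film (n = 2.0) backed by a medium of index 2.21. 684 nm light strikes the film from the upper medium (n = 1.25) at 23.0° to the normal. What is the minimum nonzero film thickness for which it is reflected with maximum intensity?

176 nm

Top surface (1.25 → 2.0): reflection off a higher-index medium gives a half-wave phase shift.
Ray reflecting at the bottom interface goes from n = 2.0 toward n = 2.21: a half-wave phase shift.
Net: no relative phase inversion (both shifts match).
So the condition for constructive reflection is 2 n t cos θ_r = m λ.
Snell's law: 1.25 sin 23.0° = 2.0 sin θ_r → sin θ_r = 0.244, cos θ_r = 0.970.
Minimum nonzero at m = 1: t = λ / (2 n cos θ_r) = 684 / (2 × 2.0 × 0.970) = 176 nm.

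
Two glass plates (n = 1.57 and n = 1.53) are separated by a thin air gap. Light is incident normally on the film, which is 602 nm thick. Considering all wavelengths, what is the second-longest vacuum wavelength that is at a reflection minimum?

602 nm

At the upper boundary (n = 1.57 to n = 1.0) the reflected ray undergoes no phase shift.
Bottom surface (1.0 → 1.53): reflection off a higher-index medium gives a half-wave phase shift.
Net: one phase inversion between the two reflected rays.
With one net inversion, destructive interference in reflection requires 2 n t = m λ.
λ = 2 n t / m. The second-longest wavelength is m = 2: λ = 2 × 1.0 × 602 / 2.00 = 602 nm.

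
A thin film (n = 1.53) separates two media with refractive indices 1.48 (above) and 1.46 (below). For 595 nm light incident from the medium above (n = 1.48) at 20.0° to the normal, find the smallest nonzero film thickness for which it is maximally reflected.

Top surface (1.48 → 1.53): reflection off a higher-index medium gives a half-wave phase shift.
At the lower boundary (n = 1.53 to n = 1.46) the reflected ray undergoes no phase shift.
The two reflections differ by half a wavelength.
With one net inversion, constructive interference in reflection requires 2 n t cos θ_r = (m + ½) λ.
Snell's law: 1.48 sin 20.0° = 1.53 sin θ_r → sin θ_r = 0.331, cos θ_r = 0.944.
Minimum at m = 0: t = λ / (4 n cos θ_r) = 595 / (4 × 1.53 × 0.944) = 103 nm.

103 nm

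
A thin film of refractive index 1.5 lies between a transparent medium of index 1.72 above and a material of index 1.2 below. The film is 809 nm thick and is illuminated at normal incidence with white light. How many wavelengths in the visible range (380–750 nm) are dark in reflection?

Ray reflecting at the top interface goes from n = 1.72 toward n = 1.5: no phase shift.
Bottom surface (1.5 → 1.2): reflection off a lower-index medium gives no phase shift.
Zero or two π shifts → no net half-wave offset.
So the condition for destructive reflection is 2 n t = (m + ½) λ.
λ = 2 n t / (m + ½) = 2427 / (m + ½) nm.
m=2: 971 nm (IR); m=3: 693 nm (visible); m=4: 539 nm (visible); m=5: 441 nm (visible); m=6: 373 nm (UV).

3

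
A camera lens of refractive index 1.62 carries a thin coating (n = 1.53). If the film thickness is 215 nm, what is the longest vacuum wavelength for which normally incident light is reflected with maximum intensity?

658 nm

Top surface (1.0 → 1.53): reflection off a higher-index medium gives a half-wave phase shift.
At the lower boundary (n = 1.53 to n = 1.62) the reflected ray undergoes a half-wave phase shift.
Net: no relative phase inversion (both shifts match).
For maximum reflection here: 2 n t = m λ.
λ = 2 n t / m. The longest wavelength is m = 1: λ = 2 × 1.53 × 215 / 1.00 = 658 nm.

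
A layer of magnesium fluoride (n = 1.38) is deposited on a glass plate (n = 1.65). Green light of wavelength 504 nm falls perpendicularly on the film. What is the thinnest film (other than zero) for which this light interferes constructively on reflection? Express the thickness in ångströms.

1826 Å

Top surface (1.0 → 1.38): reflection off a higher-index medium gives a half-wave phase shift.
Bottom surface (1.38 → 1.65): reflection off a higher-index medium gives a half-wave phase shift.
Zero or two π shifts → no net half-wave offset.
With no net inversion, constructive interference in reflection requires 2 n t = m λ.
Minimum nonzero at m = 1: t = λ / (2 n) = 504 / (2 × 1.38) = 183 nm.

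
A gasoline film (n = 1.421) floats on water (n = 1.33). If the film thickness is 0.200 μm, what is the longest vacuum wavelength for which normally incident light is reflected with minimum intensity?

568 nm

At the upper boundary (n = 1.0 to n = 1.421) the reflected ray undergoes a half-wave phase shift.
At the lower boundary (n = 1.421 to n = 1.33) the reflected ray undergoes no phase shift.
The two reflections differ by half a wavelength.
With one net inversion, destructive interference in reflection requires 2 n t = m λ.
λ = 2 n t / m. The longest wavelength is m = 1: λ = 2 × 1.421 × 200 / 1.00 = 568 nm.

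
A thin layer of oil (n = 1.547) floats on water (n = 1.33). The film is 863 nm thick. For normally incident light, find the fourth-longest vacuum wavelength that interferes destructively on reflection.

At the upper boundary (n = 1.0 to n = 1.547) the reflected ray undergoes a half-wave phase shift.
Ray reflecting at the bottom interface goes from n = 1.547 toward n = 1.33: no phase shift.
Net: one phase inversion between the two reflected rays.
For dark reflection here: 2 n t = m λ.
λ = 2 n t / m. The fourth-longest wavelength is m = 4: λ = 2 × 1.547 × 863 / 4.00 = 668 nm.

668 nm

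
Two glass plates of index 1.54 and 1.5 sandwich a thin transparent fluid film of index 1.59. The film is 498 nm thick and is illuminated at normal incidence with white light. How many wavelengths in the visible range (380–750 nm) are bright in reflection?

Ray reflecting at the top interface goes from n = 1.54 toward n = 1.59: a half-wave phase shift.
At the lower boundary (n = 1.59 to n = 1.5) the reflected ray undergoes no phase shift.
The two reflections differ by half a wavelength.
For bright reflection here: 2 n t = (m + ½) λ.
λ = 2 n t / (m + ½) = 1584 / (m + ½) nm.
m=1: 1056 nm (IR); m=2: 633 nm (visible); m=3: 452 nm (visible); m=4: 352 nm (UV).

2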